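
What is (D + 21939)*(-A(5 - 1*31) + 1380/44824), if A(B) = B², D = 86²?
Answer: -222210014185/11206 ≈ -1.9830e+7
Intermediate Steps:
D = 7396
(D + 21939)*(-A(5 - 1*31) + 1380/44824) = (7396 + 21939)*(-(5 - 1*31)² + 1380/44824) = 29335*(-(5 - 31)² + 1380*(1/44824)) = 29335*(-1*(-26)² + 345/11206) = 29335*(-1*676 + 345/11206) = 29335*(-676 + 345/11206) = 29335*(-7574911/11206) = -222210014185/11206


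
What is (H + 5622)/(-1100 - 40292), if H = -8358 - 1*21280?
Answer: 1501/2587 ≈ 0.58021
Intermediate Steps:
H = -29638 (H = -8358 - 21280 = -29638)
(H + 5622)/(-1100 - 40292) = (-29638 + 5622)/(-1100 - 40292) = -24016/(-41392) = -24016*(-1/41392) = 1501/2587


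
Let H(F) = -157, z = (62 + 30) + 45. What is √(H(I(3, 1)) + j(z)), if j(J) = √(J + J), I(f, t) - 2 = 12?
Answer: √(-157 + √274) ≈ 11.851*I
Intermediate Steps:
I(f, t) = 14 (I(f, t) = 2 + 12 = 14)
z = 137 (z = 92 + 45 = 137)
j(J) = √2*√J (j(J) = √(2*J) = √2*√J)
√(H(I(3, 1)) + j(z)) = √(-157 + √2*√137) = √(-157 + √274)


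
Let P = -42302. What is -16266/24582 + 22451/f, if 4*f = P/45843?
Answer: -648730445831/6665819 ≈ -97322.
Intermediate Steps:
f = -21151/91686 (f = (-42302/45843)/4 = (-42302*1/45843)/4 = (¼)*(-42302/45843) = -21151/91686 ≈ -0.23069)
-16266/24582 + 22451/f = -16266/24582 + 22451/(-21151/91686) = -16266*1/24582 + 22451*(-91686/21151) = -2711/4097 - 158341722/1627 = -648730445831/6665819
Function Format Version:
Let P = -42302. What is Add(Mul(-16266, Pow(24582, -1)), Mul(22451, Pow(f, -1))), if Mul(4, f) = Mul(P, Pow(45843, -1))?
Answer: Rational(-648730445831, 6665819) ≈ -97322.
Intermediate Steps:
f = Rational(-21151, 91686) (f = Mul(Rational(1, 4), Mul(-42302, Pow(45843, -1))) = Mul(Rational(1, 4), Mul(-42302, Rational(1, 45843))) = Mul(Rational(1, 4), Rational(-42302, 45843)) = Rational(-21151, 91686) ≈ -0.23069)
Add(Mul(-16266, Pow(24582, -1)), Mul(22451, Pow(f, -1))) = Add(Mul(-16266, Pow(24582, -1)), Mul(22451, Pow(Rational(-21151, 91686), -1))) = Add(Mul(-16266, Rational(1, 24582)), Mul(22451, Rational(-91686, 21151))) = Add(Rational(-2711, 4097), Rational(-158341722, 1627)) = Rational(-648730445831, 6665819)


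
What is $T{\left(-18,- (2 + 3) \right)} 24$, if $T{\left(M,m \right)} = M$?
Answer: $-432$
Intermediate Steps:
$T{\left(-18,- (2 + 3) \right)} 24 = \left(-18\right) 24 = -432$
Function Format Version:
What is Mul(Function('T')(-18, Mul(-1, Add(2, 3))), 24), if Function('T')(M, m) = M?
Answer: -432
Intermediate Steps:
Mul(Function('T')(-18, Mul(-1, Add(2, 3))), 24) = Mul(-18, 24) = -432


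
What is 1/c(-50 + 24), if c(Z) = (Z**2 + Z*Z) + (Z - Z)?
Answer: 1/1352 ≈ 0.00073965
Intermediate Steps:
c(Z) = 2*Z**2 (c(Z) = (Z**2 + Z**2) + 0 = 2*Z**2 + 0 = 2*Z**2)
1/c(-50 + 24) = 1/(2*(-50 + 24)**2) = 1/(2*(-26)**2) = 1/(2*676) = 1/1352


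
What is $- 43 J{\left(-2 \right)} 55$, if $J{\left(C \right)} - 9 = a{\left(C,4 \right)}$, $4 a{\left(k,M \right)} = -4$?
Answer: $-18920$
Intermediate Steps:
$a{\left(k,M \right)} = -1$ ($a{\left(k,M \right)} = \frac{1}{4} \left(-4\right) = -1$)
$J{\left(C \right)} = 8$ ($J{\left(C \right)} = 9 - 1 = 8$)
$- 43 J{\left(-2 \right)} 55 = \left(-43\right) 8 \cdot 55 = \left(-344\right) 55 = -18920$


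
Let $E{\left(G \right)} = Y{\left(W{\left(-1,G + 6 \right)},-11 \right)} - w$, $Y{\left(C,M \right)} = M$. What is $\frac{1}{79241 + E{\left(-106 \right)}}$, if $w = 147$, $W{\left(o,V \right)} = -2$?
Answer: $\frac{1}{79083} \approx 1.2645 \cdot 10^{-5}$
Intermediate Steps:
$E{\left(G \right)} = -158$ ($E{\left(G \right)} = -11 - 147 = -158$)
$\frac{1}{79241 + E{\left(-106 \right)}} = \frac{1}{79241 - 158} = \frac{1}{79083}$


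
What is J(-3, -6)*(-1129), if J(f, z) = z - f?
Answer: 3387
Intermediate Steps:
J(-3, -6)*(-1129) = (-6 - 1*(-3))*(-1129) = (-6 + 3)*(-1129) = -3*(-1129) = 3387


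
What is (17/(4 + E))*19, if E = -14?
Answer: -323/10 ≈ -32.300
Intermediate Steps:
(17/(4 + E))*19 = (17/(4 - 14))*19 = (17/(-10))*19 = (17*(-1/10))*19 = -17/10*19 = -323/10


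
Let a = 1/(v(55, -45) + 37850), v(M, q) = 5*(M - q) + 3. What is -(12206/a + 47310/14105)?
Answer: -1320613690940/2821 ≈ -4.6814e+8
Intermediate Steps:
v(M, q) = 3 - 5*q + 5*M (v(M, q) = (-5*q + 5*M) + 3 = 3 - 5*q + 5*M)
a = 1/38353 (a = 1/((3 - 5*(-45) + 5*55) + 37850) = 1/((3 + 225 + 275) + 37850) = 1/(503 + 37850) = 1/38353 ≈ 2.6074e-5)
-(12206/a + 47310/14105) = -(12206/(1/38353) + 47310/14105) = -(12206*38353 + 47310*(1/14105)) = -(468136718 + 9462/2821) = -1*1320613690940/2821 = -1320613690940/2821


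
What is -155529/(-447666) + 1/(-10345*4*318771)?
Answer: 341923870002959/984174599091780 ≈ 0.34742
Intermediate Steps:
-155529/(-447666) + 1/(-10345*4*318771) = -155529*(-1/447666) + (1/318771)/(-41380) = 51843/149222 - 1/41380*1/318771 = 51843/149222 - 1/13190743980 = 341923870002959/984174599091780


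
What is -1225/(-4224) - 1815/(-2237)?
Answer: 10406885/9449088 ≈ 1.1014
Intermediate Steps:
-1225/(-4224) - 1815/(-2237) = -1225*(-1/4224) - 1815*(-1/2237) = 1225/4224 + 1815/2237 = 10406885/9449088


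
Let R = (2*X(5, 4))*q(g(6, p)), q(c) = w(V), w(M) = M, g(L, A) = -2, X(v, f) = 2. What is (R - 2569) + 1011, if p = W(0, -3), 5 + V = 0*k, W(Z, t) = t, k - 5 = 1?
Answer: -1578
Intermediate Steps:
k = 6 (k = 5 + 1 = 6)
V = -5 (V = -5 + 0*6 = -5 + 0 = -5)
p = -3
q(c) = -5
R = -20 (R = (2*2)*(-5) = 4*(-5) = -20)
(R - 2569) + 1011 = (-20 - 2569) + 1011 = -2589 + 1011 = -1578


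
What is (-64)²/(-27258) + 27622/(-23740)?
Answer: -212539879/161776230 ≈ -1.3138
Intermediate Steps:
(-64)²/(-27258) + 27622/(-23740) = 4096*(-1/27258) + 27622*(-1/23740) = -2048/13629 - 13811/11870 = -212539879/161776230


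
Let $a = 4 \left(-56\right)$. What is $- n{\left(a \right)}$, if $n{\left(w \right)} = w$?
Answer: $224$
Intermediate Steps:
$a = -224$
$- n{\left(a \right)} = \left(-1\right) \left(-224\right) = 224$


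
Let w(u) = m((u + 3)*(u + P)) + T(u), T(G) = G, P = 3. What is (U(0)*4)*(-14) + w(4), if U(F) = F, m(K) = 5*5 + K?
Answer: 78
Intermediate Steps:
m(K) = 25 + K
w(u) = 25 + u + (3 + u)² (w(u) = (25 + (u + 3)*(u + 3)) + u = (25 + (3 + u)*(3 + u)) + u = (25 + (3 + u)²) + u = 25 + u + (3 + u)²)
(U(0)*4)*(-14) + w(4) = (0*4)*(-14) + (34 + 4² + 7*4) = 0*(-14) + (34 + 16 + 28) = 0 + 78 = 78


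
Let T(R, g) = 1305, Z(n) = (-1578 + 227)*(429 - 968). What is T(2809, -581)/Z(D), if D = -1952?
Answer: 1305/728189 ≈ 0.0017921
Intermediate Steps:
Z(n) = 728189 (Z(n) = -1351*(-539) = 728189)
T(2809, -581)/Z(D) = 1305/728189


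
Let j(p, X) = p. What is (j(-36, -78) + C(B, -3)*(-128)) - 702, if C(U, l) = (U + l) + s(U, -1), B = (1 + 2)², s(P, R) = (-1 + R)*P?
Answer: 798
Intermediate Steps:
s(P, R) = P*(-1 + R)
B = 9 (B = 3² = 9)
C(U, l) = l - U (C(U, l) = (U + l) + U*(-1 - 1) = (U + l) + U*(-2) = (U + l) - 2*U = l - U)
(j(-36, -78) + C(B, -3)*(-128)) - 702 = (-36 + (-3 - 1*9)*(-128)) - 702 = (-36 + (-3 - 9)*(-128)) - 702 = (-36 - 12*(-128)) - 702 = (-36 + 1536) - 702 = 1500 - 702 = 798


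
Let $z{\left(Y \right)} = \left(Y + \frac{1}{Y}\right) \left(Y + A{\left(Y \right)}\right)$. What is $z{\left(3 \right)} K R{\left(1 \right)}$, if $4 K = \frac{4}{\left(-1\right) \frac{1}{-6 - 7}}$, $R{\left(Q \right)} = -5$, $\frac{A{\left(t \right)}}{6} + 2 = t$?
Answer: $-1950$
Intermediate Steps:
$A{\left(t \right)} = -12 + 6 t$
$z{\left(Y \right)} = \left(-12 + 7 Y\right) \left(Y + \frac{1}{Y}\right)$ ($z{\left(Y \right)} = \left(Y + \frac{1}{Y}\right) \left(Y + \left(-12 + 6 Y\right)\right) = \left(Y + \frac{1}{Y}\right) \left(-12 + 7 Y\right) = \left(-12 + 7 Y\right) \left(Y + \frac{1}{Y}\right)$)
$K = 13$ ($K = \frac{4 \frac{1}{\left(-1\right) \frac{1}{-6 - 7}}}{4} = \frac{4 \frac{1}{\left(-1\right) \frac{1}{-13}}}{4} = \frac{4 \frac{1}{\left(-1\right) \left(- \frac{1}{13}\right)}}{4} = \frac{4 \frac{1}{\frac{1}{13}}}{4} = \frac{4 \cdot 13}{4} = \frac{1}{4} \cdot 52 = 13$)
$z{\left(3 \right)} K R{\left(1 \right)} = \left(7 - 36 - \frac{12}{3} + 7 \cdot 3^{2}\right) 13 \left(-5\right) = \left(7 - 36 - 4 + 7 \cdot 9\right) 13 \left(-5\right) = \left(7 - 36 - 4 + 63\right) 13 \left(-5\right) = 30 \cdot 13 \left(-5\right) = 390 \left(-5\right) = -1950$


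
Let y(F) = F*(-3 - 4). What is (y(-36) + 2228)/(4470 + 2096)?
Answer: 1240/3283 ≈ 0.37770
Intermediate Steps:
y(F) = -7*F (y(F) = F*(-7) = -7*F)
(y(-36) + 2228)/(4470 + 2096) = (-7*(-36) + 2228)/(4470 + 2096) = (252 + 2228)/6566 = 2480*(1/6566) = 1240/3283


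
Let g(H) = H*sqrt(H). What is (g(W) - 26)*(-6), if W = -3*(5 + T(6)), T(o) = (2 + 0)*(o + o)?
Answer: 156 + 522*I*sqrt(87) ≈ 156.0 + 4868.9*I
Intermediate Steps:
T(o) = 4*o (T(o) = 2*(2*o) = 4*o)
W = -87 (W = -3*(5 + 4*6) = -3*(5 + 24) = -3*29 = -87)
g(H) = H**(3/2)
(g(W) - 26)*(-6) = ((-87)**(3/2) - 26)*(-6) = (-87*I*sqrt(87) - 26)*(-6) = (-26 - 87*I*sqrt(87))*(-6) = 156 + 522*I*sqrt(87)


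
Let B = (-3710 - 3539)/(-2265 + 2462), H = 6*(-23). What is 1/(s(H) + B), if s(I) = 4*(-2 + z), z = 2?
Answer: -197/7249 ≈ -0.027176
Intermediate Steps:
H = -138
s(I) = 0 (s(I) = 4*(-2 + 2) = 4*0 = 0)
B = -7249/197 ≈ -36.797
1/(s(H) + B) = 1/(0 - 7249/197) = 1/(-7249/197) = -197/7249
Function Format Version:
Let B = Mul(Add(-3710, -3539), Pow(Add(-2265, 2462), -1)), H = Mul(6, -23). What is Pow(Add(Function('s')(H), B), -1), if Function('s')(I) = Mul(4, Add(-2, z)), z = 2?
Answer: Rational(-197, 7249) ≈ -0.027176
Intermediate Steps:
H = -138
Function('s')(I) = 0 (Function('s')(I) = Mul(4, Add(-2, 2)) = Mul(4, 0) = 0)
B = Rational(-7249, 197) (B = Mul(-7249, Pow(197, -1)) = Mul(-7249, Rational(1, 197)) = Rational(-7249, 197) ≈ -36.797)
Pow(Add(Function('s')(H), B), -1) = Pow(Add(0, Rational(-7249, 197)), -1) = Pow(Rational(-7249, 197), -1) = Rational(-197, 7249)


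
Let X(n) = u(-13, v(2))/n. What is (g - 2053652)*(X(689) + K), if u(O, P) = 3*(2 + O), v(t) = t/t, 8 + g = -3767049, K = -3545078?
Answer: 14217423844671475/689 ≈ 2.0635e+13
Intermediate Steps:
g = -3767057 (g = -8 - 3767049 = -3767057)
v(t) = 1
u(O, P) = 6 + 3*O
X(n) = -33/n (X(n) = (6 + 3*(-13))/n = (6 - 39)/n = -33/n)
(g - 2053652)*(X(689) + K) = (-3767057 - 2053652)*(-33/689 - 3545078) = -5820709*(-33*1/689 - 3545078) = -5820709*(-33/689 - 3545078) = -5820709*(-2442558775/689) = 14217423844671475/689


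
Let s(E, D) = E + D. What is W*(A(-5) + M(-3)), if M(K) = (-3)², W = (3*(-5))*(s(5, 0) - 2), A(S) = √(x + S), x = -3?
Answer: -405 - 90*I*√2 ≈ -405.0 - 127.28*I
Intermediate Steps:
s(E, D) = D + E
A(S) = √(-3 + S)
W = -45 (W = (3*(-5))*((0 + 5) - 2) = -15*(5 - 2) = -15*3 = -45)
M(K) = 9
W*(A(-5) + M(-3)) = -45*(√(-3 - 5) + 9) = -45*(√(-8) + 9) = -45*(2*I*√2 + 9) = -45*(9 + 2*I*√2) = -405 - 90*I*√2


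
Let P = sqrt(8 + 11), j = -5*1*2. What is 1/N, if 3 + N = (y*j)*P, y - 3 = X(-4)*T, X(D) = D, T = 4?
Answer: 3/321091 + 130*sqrt(19)/321091 ≈ 0.0017741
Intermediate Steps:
j = -10 (j = -5*2 = -10)
y = -13 (y = 3 - 4*4 = 3 - 16 = -13)
P = sqrt(19) ≈ 4.3589
N = -3 + 130*sqrt(19) (N = -3 + (-13*(-10))*sqrt(19) = -3 + 130*sqrt(19) ≈ 563.66)
1/N = 1/(-3 + 130*sqrt(19))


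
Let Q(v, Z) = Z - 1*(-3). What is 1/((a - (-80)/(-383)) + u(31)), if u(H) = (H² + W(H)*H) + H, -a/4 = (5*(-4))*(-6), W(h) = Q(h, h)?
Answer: 383/599698 ≈ 0.00063865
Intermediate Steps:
Q(v, Z) = 3 + Z (Q(v, Z) = Z + 3 = 3 + Z)
W(h) = 3 + h
a = -480 (a = -4*5*(-4)*(-6) = -(-80)*(-6) = -4*120 = -480)
u(H) = H + H² + H*(3 + H) (u(H) = (H² + (3 + H)*H) + H = (H² + H*(3 + H)) + H = H + H² + H*(3 + H))
1/((a - (-80)/(-383)) + u(31)) = 1/((-480 - (-80)/(-383)) + 2*31*(2 + 31)) = 1/((-480 - (-80)*(-1)/383) + 2*31*33) = 1/((-480 - 1*80/383) + 2046) = 1/((-480 - 80/383) + 2046) = 1/(-183920/383 + 2046) = 1/(599698/383) = 383/599698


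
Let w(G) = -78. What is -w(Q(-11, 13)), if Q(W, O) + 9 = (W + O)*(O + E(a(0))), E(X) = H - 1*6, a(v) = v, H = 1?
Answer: 78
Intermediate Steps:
E(X) = -5 (E(X) = 1 - 1*6 = 1 - 6 = -5)
Q(W, O) = -9 + (-5 + O)*(O + W) (Q(W, O) = -9 + (W + O)*(O - 5) = -9 + (O + W)*(-5 + O) = -9 + (-5 + O)*(O + W))
-w(Q(-11, 13)) = -1*(-78) = 78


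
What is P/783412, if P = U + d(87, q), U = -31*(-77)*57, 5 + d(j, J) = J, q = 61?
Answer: 19445/111916 ≈ 0.17375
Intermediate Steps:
d(j, J) = -5 + J
U = 136059 (U = 2387*57 = 136059)
P = 136115 (P = 136059 + (-5 + 61) = 136059 + 56 = 136115)
P/783412 = 136115/783412 = 136115*(1/783412) = 19445/111916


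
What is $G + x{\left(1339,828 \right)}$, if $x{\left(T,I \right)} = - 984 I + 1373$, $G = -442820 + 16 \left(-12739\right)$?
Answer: $-1460023$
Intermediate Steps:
$G = -646644$ ($G = -442820 - 203824 = -646644$)
$x{\left(T,I \right)} = 1373 - 984 I$
$G + x{\left(1339,828 \right)} = -646644 + \left(1373 - 814752\right) = -646644 - 813379 = -1460023$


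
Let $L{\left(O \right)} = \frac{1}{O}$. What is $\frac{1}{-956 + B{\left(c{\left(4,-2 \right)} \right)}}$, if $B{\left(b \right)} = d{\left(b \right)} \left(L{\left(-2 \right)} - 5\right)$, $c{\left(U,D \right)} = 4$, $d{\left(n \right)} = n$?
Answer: $- \frac{1}{978} \approx -0.0010225$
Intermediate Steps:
$B{\left(b \right)} = - \frac{11 b}{2}$ ($B{\left(b \right)} = b \left(\frac{1}{-2} - 5\right) = b \left(- \frac{1}{2} - 5\right) = b \left(- \frac{11}{2}\right) = - \frac{11 b}{2}$)
$\frac{1}{-956 + B{\left(c{\left(4,-2 \right)} \right)}} = \frac{1}{-956 - 22} = \frac{1}{-978} = - \frac{1}{978}$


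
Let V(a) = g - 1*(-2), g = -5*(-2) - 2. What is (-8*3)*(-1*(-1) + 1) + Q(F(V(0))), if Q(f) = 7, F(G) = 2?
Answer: -41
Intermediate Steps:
g = 8 (g = 10 - 2 = 8)
V(a) = 10 (V(a) = 8 - 1*(-2) = 8 + 2 = 10)
(-8*3)*(-1*(-1) + 1) + Q(F(V(0))) = (-8*3)*(-1*(-1) + 1) + 7 = -24*(1 + 1) + 7 = -24*2 + 7 = -48 + 7 = -41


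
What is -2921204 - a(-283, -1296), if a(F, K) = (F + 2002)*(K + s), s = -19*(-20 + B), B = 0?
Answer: -1346600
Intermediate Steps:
s = 380 (s = -19*(-20 + 0) = -19*(-20) = 380)
a(F, K) = (380 + K)*(2002 + F) (a(F, K) = (F + 2002)*(K + 380) = (2002 + F)*(380 + K) = (380 + K)*(2002 + F))
-2921204 - a(-283, -1296) = -2921204 - (760760 + 380*(-283) + 2002*(-1296) - 283*(-1296)) = -2921204 - (760760 - 107540 - 2594592 + 366768) = -2921204 - 1*(-1574604) = -2921204 + 1574604 = -1346600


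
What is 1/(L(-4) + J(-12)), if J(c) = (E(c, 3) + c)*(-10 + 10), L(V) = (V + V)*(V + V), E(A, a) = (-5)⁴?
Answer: 1/64 ≈ 0.015625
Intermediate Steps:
E(A, a) = 625
L(V) = 4*V² (L(V) = (2*V)*(2*V) = 4*V²)
J(c) = 0 (J(c) = (625 + c)*(-10 + 10) = (625 + c)*0 = 0)
1/(L(-4) + J(-12)) = 1/(4*(-4)² + 0) = 1/(4*16 + 0) = 1/(64 + 0) = 1/64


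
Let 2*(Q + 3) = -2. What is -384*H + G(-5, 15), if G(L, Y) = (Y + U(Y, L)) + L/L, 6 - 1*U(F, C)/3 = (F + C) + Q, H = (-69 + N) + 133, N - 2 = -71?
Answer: 1936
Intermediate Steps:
Q = -4 (Q = -3 + (½)*(-2) = -3 - 1 = -4)
N = -69 (N = 2 - 71 = -69)
H = -5 (H = (-69 - 69) + 133 = -138 + 133 = -5)
U(F, C) = 30 - 3*C - 3*F (U(F, C) = 18 - 3*((F + C) - 4) = 18 - 3*((C + F) - 4) = 18 - 3*(-4 + C + F) = 18 + (12 - 3*C - 3*F) = 30 - 3*C - 3*F)
G(L, Y) = 31 - 3*L - 2*Y (G(L, Y) = (Y + (30 - 3*L - 3*Y)) + L/L = (30 - 3*L - 2*Y) + 1 = 31 - 3*L - 2*Y)
-384*H + G(-5, 15) = -384*(-5) + (31 - 3*(-5) - 2*15) = 1920 + (31 + 15 - 30) = 1920 + 16 = 1936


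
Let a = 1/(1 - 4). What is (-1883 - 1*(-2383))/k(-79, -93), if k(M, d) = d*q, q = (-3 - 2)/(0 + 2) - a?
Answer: 1000/403 ≈ 2.4814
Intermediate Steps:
a = -⅓ (a = 1/(-3) = -⅓ ≈ -0.33333)
q = -13/6 (q = (-3 - 2)/(0 + 2) - 1*(-⅓) = -5/2 + ⅓ = -13/6 ≈ -2.1667)
k(M, d) = -13*d/6 (k(M, d) = d*(-13/6) = -13*d/6)
(-1883 - 1*(-2383))/k(-79, -93) = (-1883 - 1*(-2383))/((-13/6*(-93))) = (-1883 + 2383)/(403/2) = 500*(2/403) = 1000/403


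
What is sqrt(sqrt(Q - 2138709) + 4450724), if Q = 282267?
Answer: sqrt(4450724 + I*sqrt(1856442)) ≈ 2109.7 + 0.32*I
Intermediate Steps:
sqrt(sqrt(Q - 2138709) + 4450724) = sqrt(sqrt(282267 - 2138709) + 4450724) = sqrt(sqrt(-1856442) + 4450724) = sqrt(I*sqrt(1856442) + 4450724) = sqrt(4450724 + I*sqrt(1856442))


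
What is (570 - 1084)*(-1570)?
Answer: 806980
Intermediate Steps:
(570 - 1084)*(-1570) = -514*(-1570) = 806980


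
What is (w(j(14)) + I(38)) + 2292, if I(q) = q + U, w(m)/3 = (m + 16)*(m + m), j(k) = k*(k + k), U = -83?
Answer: 961863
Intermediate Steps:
j(k) = 2*k² (j(k) = k*(2*k) = 2*k²)
w(m) = 6*m*(16 + m) (w(m) = 3*((m + 16)*(m + m)) = 3*((16 + m)*(2*m)) = 3*(2*m*(16 + m)) = 6*m*(16 + m))
I(q) = -83 + q (I(q) = q - 83 = -83 + q)
(w(j(14)) + I(38)) + 2292 = (6*(2*14²)*(16 + 2*14²) + (-83 + 38)) + 2292 = (6*(2*196)*(16 + 2*196) - 45) + 2292 = (6*392*(16 + 392) - 45) + 2292 = (6*392*408 - 45) + 2292 = (959616 - 45) + 2292 = 959571 + 2292 = 961863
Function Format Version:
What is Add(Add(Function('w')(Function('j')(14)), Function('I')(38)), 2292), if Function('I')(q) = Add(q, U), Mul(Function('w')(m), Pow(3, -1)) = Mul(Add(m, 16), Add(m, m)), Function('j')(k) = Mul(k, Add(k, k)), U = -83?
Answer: 961863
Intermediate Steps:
Function('j')(k) = Mul(2, Pow(k, 2)) (Function('j')(k) = Mul(k, Mul(2, k)) = Mul(2, Pow(k, 2)))
Function('w')(m) = Mul(6, m, Add(16, m)) (Function('w')(m) = Mul(3, Mul(Add(m, 16), Add(m, m))) = Mul(3, Mul(Add(16, m), Mul(2, m))) = Mul(3, Mul(2, m, Add(16, m))) = Mul(6, m, Add(16, m)))
Function('I')(q) = Add(-83, q) (Function('I')(q) = Add(q, -83) = Add(-83, q))
Add(Add(Function('w')(Function('j')(14)), Function('I')(38)), 2292) = Add(Add(Mul(6, Mul(2, Pow(14, 2)), Add(16, Mul(2, Pow(14, 2)))), Add(-83, 38)), 2292) = Add(Add(Mul(6, Mul(2, 196), Add(16, Mul(2, 196))), -45), 2292) = Add(Add(Mul(6, 392, Add(16, 392)), -45), 2292) = Add(Add(Mul(6, 392, 408), -45), 2292) = Add(Add(959616, -45), 2292) = Add(959571, 2292) = 961863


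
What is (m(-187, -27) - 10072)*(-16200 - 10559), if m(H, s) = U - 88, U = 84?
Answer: 269623684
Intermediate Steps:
m(H, s) = -4 (m(H, s) = 84 - 88 = -4)
(m(-187, -27) - 10072)*(-16200 - 10559) = (-4 - 10072)*(-16200 - 10559) = -10076*(-26759) = 269623684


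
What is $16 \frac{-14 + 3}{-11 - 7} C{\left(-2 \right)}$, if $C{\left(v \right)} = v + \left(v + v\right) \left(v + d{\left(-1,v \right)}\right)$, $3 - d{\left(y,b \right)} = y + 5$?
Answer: $\frac{880}{9} \approx 97.778$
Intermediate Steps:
$d{\left(y,b \right)} = -2 - y$ ($d{\left(y,b \right)} = 3 - \left(y + 5\right) = 3 - \left(5 + y\right) = -2 - y$)
$C{\left(v \right)} = v + 2 v \left(-1 + v\right)$ ($C{\left(v \right)} = v + \left(v + v\right) \left(v - 1\right) = v + 2 v \left(v + \left(-2 + 1\right)\right) = v + 2 v \left(v - 1\right) = v + 2 v \left(-1 + v\right)$)
$16 \frac{-14 + 3}{-11 - 7} C{\left(-2 \right)} = 16 \frac{-14 + 3}{-11 - 7} \left(- 2 \left(-1 + 2 \left(-2\right)\right)\right) = 16 \left(- \frac{11}{-18}\right) \left(- 2 \left(-1 - 4\right)\right) = 16 \left(\left(-11\right) \left(- \frac{1}{18}\right)\right) \left(\left(-2\right) \left(-5\right)\right) = 16 \cdot \frac{11}{18} \cdot 10 = \frac{88}{9} \cdot 10 = \frac{880}{9}$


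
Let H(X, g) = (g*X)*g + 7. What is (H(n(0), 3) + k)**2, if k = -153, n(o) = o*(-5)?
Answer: 21316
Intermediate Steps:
n(o) = -5*o
H(X, g) = 7 + X*g**2 (H(X, g) = (X*g)*g + 7 = X*g**2 + 7 = 7 + X*g**2)
(H(n(0), 3) + k)**2 = ((7 - 5*0*3**2) - 153)**2 = ((7 + 0*9) - 153)**2 = ((7 + 0) - 153)**2 = (7 - 153)**2 = (-146)**2 = 21316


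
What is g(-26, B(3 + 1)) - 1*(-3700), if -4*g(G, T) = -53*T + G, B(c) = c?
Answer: 7519/2 ≈ 3759.5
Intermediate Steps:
g(G, T) = -G/4 + 53*T/4 (g(G, T) = -(-53*T + G)/4 = -(G - 53*T)/4 = -G/4 + 53*T/4)
g(-26, B(3 + 1)) - 1*(-3700) = (-1/4*(-26) + 53*(3 + 1)/4) - 1*(-3700) = (13/2 + (53/4)*4) + 3700 = (13/2 + 53) + 3700 = 119/2 + 3700 = 7519/2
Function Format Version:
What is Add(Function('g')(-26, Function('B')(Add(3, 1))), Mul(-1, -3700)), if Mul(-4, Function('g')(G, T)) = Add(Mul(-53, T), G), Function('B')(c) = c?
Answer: Rational(7519, 2) ≈ 3759.5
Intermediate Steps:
Function('g')(G, T) = Add(Mul(Rational(-1, 4), G), Mul(Rational(53, 4), T)) (Function('g')(G, T) = Mul(Rational(-1, 4), Add(Mul(-53, T), G)) = Mul(Rational(-1, 4), Add(G, Mul(-53, T))) = Add(Mul(Rational(-1, 4), G), Mul(Rational(53, 4), T)))
Add(Function('g')(-26, Function('B')(Add(3, 1))), Mul(-1, -3700)) = Add(Add(Mul(Rational(-1, 4), -26), Mul(Rational(53, 4), Add(3, 1))), Mul(-1, -3700)) = Add(Add(Rational(13, 2), Mul(Rational(53, 4), 4)), 3700) = Add(Add(Rational(13, 2), 53), 3700) = Add(Rational(119, 2), 3700) = Rational(7519, 2)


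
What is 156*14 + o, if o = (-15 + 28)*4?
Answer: 2236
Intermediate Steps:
o = 52 (o = 13*4 = 52)
156*14 + o = 156*14 + 52 = 2184 + 52 = 2236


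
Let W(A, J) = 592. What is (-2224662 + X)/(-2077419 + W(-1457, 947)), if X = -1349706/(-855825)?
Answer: 634640002148/592466822425 ≈ 1.0712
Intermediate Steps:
X = 449902/285275 (X = -1349706*(-1/855825) = 449902/285275 ≈ 1.5771)
(-2224662 + X)/(-2077419 + W(-1457, 947)) = (-2224662 + 449902/285275)/(-2077419 + 592) = -634640002148/285275/(-2076827) = -634640002148/285275*(-1/2076827) = 634640002148/592466822425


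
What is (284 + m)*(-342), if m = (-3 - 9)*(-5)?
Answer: -117648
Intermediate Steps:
m = 60 (m = -12*(-5) = 60)
(284 + m)*(-342) = (284 + 60)*(-342) = 344*(-342) = -117648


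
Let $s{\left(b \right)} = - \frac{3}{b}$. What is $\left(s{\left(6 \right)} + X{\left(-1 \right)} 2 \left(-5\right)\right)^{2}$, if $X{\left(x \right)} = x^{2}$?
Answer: $\frac{441}{4} \approx 110.25$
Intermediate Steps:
$\left(s{\left(6 \right)} + X{\left(-1 \right)} 2 \left(-5\right)\right)^{2} = \left(- \frac{3}{6} + \left(-1\right)^{2} \cdot 2 \left(-5\right)\right)^{2} = \left(\left(-3\right) \frac{1}{6} + 1 \cdot 2 \left(-5\right)\right)^{2} = \left(- \frac{1}{2} + 2 \left(-5\right)\right)^{2} = \left(- \frac{1}{2} - 10\right)^{2} = \left(- \frac{21}{2}\right)^{2} = \frac{441}{4}$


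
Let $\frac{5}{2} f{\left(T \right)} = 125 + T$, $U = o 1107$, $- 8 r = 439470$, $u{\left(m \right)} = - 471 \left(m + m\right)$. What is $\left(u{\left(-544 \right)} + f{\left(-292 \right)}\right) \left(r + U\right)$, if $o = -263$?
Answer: $- \frac{1773221956947}{10} \approx -1.7732 \cdot 10^{11}$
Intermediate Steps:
$u{\left(m \right)} = - 942 m$ ($u{\left(m \right)} = - 471 \cdot 2 m = - 942 m$)
$r = - \frac{219735}{4}$ ($r = \left(- \frac{1}{8}\right) 439470 = - \frac{219735}{4} \approx -54934.0$)
$U = -291141$ ($U = \left(-263\right) 1107 = -291141$)
$f{\left(T \right)} = 50 + \frac{2 T}{5}$ ($f{\left(T \right)} = \frac{2 \left(125 + T\right)}{5} = 50 + \frac{2 T}{5}$)
$\left(u{\left(-544 \right)} + f{\left(-292 \right)}\right) \left(r + U\right) = \left(\left(-942\right) \left(-544\right) + \left(50 + \frac{2}{5} \left(-292\right)\right)\right) \left(- \frac{219735}{4} - 291141\right) = \left(512448 + \left(50 - \frac{584}{5}\right)\right) \left(- \frac{1384299}{4}\right) = \left(512448 - \frac{334}{5}\right) \left(- \frac{1384299}{4}\right) = \frac{2561906}{5} \left(- \frac{1384299}{4}\right) = - \frac{1773221956947}{10}$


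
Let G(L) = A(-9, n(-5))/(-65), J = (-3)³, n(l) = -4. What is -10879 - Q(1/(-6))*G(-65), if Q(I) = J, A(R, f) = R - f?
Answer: -141400/13 ≈ -10877.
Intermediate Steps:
J = -27
G(L) = 1/13 (G(L) = (-9 - 1*(-4))/(-65) = (-9 + 4)*(-1/65) = -5*(-1/65) = 1/13)
Q(I) = -27
-10879 - Q(1/(-6))*G(-65) = -10879 - (-27)/13 = -10879 - 1*(-27/13) = -10879 + 27/13 = -141400/13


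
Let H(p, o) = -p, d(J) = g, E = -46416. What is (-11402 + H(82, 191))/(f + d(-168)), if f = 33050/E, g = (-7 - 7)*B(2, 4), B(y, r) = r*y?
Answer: 266520672/2615821 ≈ 101.89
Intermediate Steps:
g = -112 (g = (-7 - 7)*(4*2) = -14*8 = -112)
d(J) = -112
f = -16525/23208 (f = 33050/(-46416) = 33050*(-1/46416) = -16525/23208 ≈ -0.71204)
(-11402 + H(82, 191))/(f + d(-168)) = (-11402 - 1*82)/(-16525/23208 - 112) = (-11402 - 82)/(-2615821/23208) = -11484*(-23208/2615821) = 266520672/2615821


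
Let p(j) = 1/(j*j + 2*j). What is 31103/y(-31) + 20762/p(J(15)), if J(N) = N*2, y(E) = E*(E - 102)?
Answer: 4325141477/217 ≈ 1.9932e+7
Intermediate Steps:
y(E) = E*(-102 + E)
J(N) = 2*N
p(j) = 1/(j**2 + 2*j)
31103/y(-31) + 20762/p(J(15)) = 31103/((-31*(-102 - 31))) + 20762/((1/(((2*15))*(2 + 2*15)))) = 31103/((-31*(-133))) + 20762/((1/(30*(2 + 30)))) = 31103/4123 + 20762/(((1/30)/32)) = 31103*(1/4123) + 20762/(((1/30)*(1/32))) = 1637/217 + 20762/(1/960) = 1637/217 + 20762*960 = 1637/217 + 19931520 = 4325141477/217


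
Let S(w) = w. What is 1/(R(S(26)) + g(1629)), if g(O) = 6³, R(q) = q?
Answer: 1/242 ≈ 0.0041322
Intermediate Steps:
g(O) = 216
1/(R(S(26)) + g(1629)) = 1/(26 + 216) = 1/242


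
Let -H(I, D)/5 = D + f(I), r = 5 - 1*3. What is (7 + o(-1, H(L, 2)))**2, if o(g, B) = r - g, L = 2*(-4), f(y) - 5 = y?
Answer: 100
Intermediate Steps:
f(y) = 5 + y
r = 2 (r = 5 - 3 = 2)
L = -8
H(I, D) = -25 - 5*D - 5*I (H(I, D) = -5*(D + (5 + I)) = -5*(5 + D + I) = -25 - 5*D - 5*I)
o(g, B) = 2 - g
(7 + o(-1, H(L, 2)))**2 = (7 + (2 - 1*(-1)))**2 = (7 + (2 + 1))**2 = (7 + 3)**2 = 10**2 = 100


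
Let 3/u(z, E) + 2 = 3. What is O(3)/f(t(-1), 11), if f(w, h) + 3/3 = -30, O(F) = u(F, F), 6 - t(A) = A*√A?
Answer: -3/31 ≈ -0.096774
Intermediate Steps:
u(z, E) = 3 (u(z, E) = 3/(-2 + 3) = 3/1 = 3*1 = 3)
t(A) = 6 - A^(3/2) (t(A) = 6 - A*√A = 6 - A^(3/2))
O(F) = 3
f(w, h) = -31 (f(w, h) = -1 - 30 = -31)
O(3)/f(t(-1), 11) = 3/(-31) = 3*(-1/31) = -3/31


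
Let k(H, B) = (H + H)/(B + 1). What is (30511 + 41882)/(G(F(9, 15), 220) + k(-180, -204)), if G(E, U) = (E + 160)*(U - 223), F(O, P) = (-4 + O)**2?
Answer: -4898593/37435 ≈ -130.86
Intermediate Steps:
G(E, U) = (-223 + U)*(160 + E) (G(E, U) = (160 + E)*(-223 + U) = (-223 + U)*(160 + E))
k(H, B) = 2*H/(1 + B) (k(H, B) = (2*H)/(1 + B) = 2*H/(1 + B))
(30511 + 41882)/(G(F(9, 15), 220) + k(-180, -204)) = (30511 + 41882)/((-35680 - 223*(-4 + 9)**2 + 160*220 + (-4 + 9)**2*220) + 2*(-180)/(1 - 204)) = 72393/((-35680 - 223*5**2 + 35200 + 5**2*220) + 2*(-180)/(-203)) = 72393/((-35680 - 223*25 + 35200 + 25*220) + 2*(-180)*(-1/203)) = 72393/((-35680 - 5575 + 35200 + 5500) + 360/203) = 72393/(-555 + 360/203) = 72393/(-112305/203) = 72393*(-203/112305) = -4898593/37435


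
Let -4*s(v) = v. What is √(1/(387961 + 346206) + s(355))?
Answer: 33*I*√3585866407/209762 ≈ 9.4207*I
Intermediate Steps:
s(v) = -v/4
√(1/(387961 + 346206) + s(355)) = √(1/(387961 + 346206) - ¼*355) = √(1/734167 - 355/4) = √(-260629281/2936668) = 33*I*√3585866407/209762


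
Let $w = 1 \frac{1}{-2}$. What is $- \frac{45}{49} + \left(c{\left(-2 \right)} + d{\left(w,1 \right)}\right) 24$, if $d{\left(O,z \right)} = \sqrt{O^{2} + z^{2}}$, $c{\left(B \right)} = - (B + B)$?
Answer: $\frac{4659}{49} + 12 \sqrt{5} \approx 121.91$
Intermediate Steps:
$c{\left(B \right)} = - 2 B$
$w = - \frac{1}{2}$ ($w = 1 \left(- \frac{1}{2}\right) = - \frac{1}{2} \approx -0.5$)
$- \frac{45}{49} + \left(c{\left(-2 \right)} + d{\left(w,1 \right)}\right) 24 = - \frac{45}{49} + \left(\left(-2\right) \left(-2\right) + \sqrt{\left(- \frac{1}{2}\right)^{2} + 1^{2}}\right) 24 = \left(-45\right) \frac{1}{49} + \left(4 + \sqrt{\frac{1}{4} + 1}\right) 24 = - \frac{45}{49} + \left(4 + \sqrt{\frac{5}{4}}\right) 24 = - \frac{45}{49} + \left(4 + \frac{\sqrt{5}}{2}\right) 24 = - \frac{45}{49} + \left(96 + 12 \sqrt{5}\right) = \frac{4659}{49} + 12 \sqrt{5}$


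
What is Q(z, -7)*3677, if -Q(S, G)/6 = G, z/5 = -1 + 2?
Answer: 154434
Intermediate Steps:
z = 5 (z = 5*(-1 + 2) = 5*1 = 5)
Q(S, G) = -6*G
Q(z, -7)*3677 = -6*(-7)*3677 = 42*3677 = 154434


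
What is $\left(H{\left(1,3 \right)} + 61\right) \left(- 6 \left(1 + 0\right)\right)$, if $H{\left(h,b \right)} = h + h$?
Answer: $-378$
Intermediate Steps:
$H{\left(h,b \right)} = 2 h$
$\left(H{\left(1,3 \right)} + 61\right) \left(- 6 \left(1 + 0\right)\right) = \left(2 \cdot 1 + 61\right) \left(- 6 \left(1 + 0\right)\right) = \left(2 + 61\right) \left(\left(-6\right) 1\right) = 63 \left(-6\right) = -378$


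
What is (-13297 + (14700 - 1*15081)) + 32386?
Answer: 18708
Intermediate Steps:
(-13297 + (14700 - 1*15081)) + 32386 = (-13297 + (14700 - 15081)) + 32386 = (-13297 - 381) + 32386 = -13678 + 32386 = 18708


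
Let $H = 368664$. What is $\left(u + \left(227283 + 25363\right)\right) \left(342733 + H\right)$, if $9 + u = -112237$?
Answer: $99880138800$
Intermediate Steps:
$u = -112246$ ($u = -9 - 112237 = -112246$)
$\left(u + \left(227283 + 25363\right)\right) \left(342733 + H\right) = \left(-112246 + \left(227283 + 25363\right)\right) \left(342733 + 368664\right) = \left(-112246 + 252646\right) 711397 = 140400 \cdot 711397 = 99880138800$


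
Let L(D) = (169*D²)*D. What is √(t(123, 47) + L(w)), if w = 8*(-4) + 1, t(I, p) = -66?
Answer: I*√5034745 ≈ 2243.8*I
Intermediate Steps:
w = -31 (w = -32 + 1 = -31)
L(D) = 169*D³
√(t(123, 47) + L(w)) = √(-66 + 169*(-31)³) = √(-66 + 169*(-29791)) = √(-66 - 5034679) = √(-5034745) = I*√5034745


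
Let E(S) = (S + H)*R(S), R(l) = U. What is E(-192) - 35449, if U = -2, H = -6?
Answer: -35053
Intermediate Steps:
R(l) = -2
E(S) = 12 - 2*S (E(S) = (S - 6)*(-2) = (-6 + S)*(-2) = 12 - 2*S)
E(-192) - 35449 = (12 - 2*(-192)) - 35449 = (12 + 384) - 35449 = 396 - 35449 = -35053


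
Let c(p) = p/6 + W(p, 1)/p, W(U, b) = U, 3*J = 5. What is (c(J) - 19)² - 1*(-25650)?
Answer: 8412361/324 ≈ 25964.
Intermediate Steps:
J = 5/3 (J = (⅓)*5 = 5/3 ≈ 1.6667)
c(p) = 1 + p/6 (c(p) = p/6 + p/p = p*(⅙) + 1 = p/6 + 1 = 1 + p/6)
(c(J) - 19)² - 1*(-25650) = ((1 + (⅙)*(5/3)) - 19)² - 1*(-25650) = ((1 + 5/18) - 19)² + 25650 = (23/18 - 19)² + 25650 = (-319/18)² + 25650 = 101761/324 + 25650 = 8412361/324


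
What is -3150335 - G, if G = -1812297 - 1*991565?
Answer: -346473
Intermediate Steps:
G = -2803862 (G = -1812297 - 991565 = -2803862)
-3150335 - G = -3150335 - 1*(-2803862) = -3150335 + 2803862 = -346473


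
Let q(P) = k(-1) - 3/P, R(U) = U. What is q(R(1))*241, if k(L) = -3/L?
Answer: 0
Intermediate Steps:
q(P) = 3 - 3/P (q(P) = -3/(-1) - 3/P = -3*(-1) - 3/P = 3 - 3/P)
q(R(1))*241 = (3 - 3/1)*241 = (3 - 3*1)*241 = (3 - 3)*241 = 0*241 = 0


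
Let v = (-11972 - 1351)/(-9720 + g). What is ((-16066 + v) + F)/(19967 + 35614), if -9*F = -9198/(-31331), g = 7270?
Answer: -1232826503687/4266450361950 ≈ -0.28896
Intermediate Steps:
v = 13323/2450 (v = (-11972 - 1351)/(-9720 + 7270) = -13323/(-2450) = -13323*(-1/2450) = 13323/2450 ≈ 5.4380)
F = -1022/31331 (F = -(-1022)/(-31331) = -(-1022)*(-1)/31331 = -⅑*9198/31331 = -1022/31331 ≈ -0.032619)
((-16066 + v) + F)/(19967 + 35614) = ((-16066 + 13323/2450) - 1022/31331)/(19967 + 35614) = (-39348377/2450 - 1022/31331)/55581 = -1232826503687/76760950*1/55581 = -1232826503687/4266450361950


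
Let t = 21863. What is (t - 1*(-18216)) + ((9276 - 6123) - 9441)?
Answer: 33791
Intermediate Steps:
(t - 1*(-18216)) + ((9276 - 6123) - 9441) = (21863 - 1*(-18216)) + ((9276 - 6123) - 9441) = (21863 + 18216) + (3153 - 9441) = 40079 - 6288 = 33791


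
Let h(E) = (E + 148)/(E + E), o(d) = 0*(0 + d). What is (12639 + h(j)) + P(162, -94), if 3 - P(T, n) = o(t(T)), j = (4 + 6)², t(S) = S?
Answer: 316081/25 ≈ 12643.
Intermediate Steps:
j = 100 (j = 10² = 100)
o(d) = 0 (o(d) = 0*d = 0)
P(T, n) = 3 (P(T, n) = 3 - 1*0 = 3 + 0 = 3)
h(E) = (148 + E)/(2*E) (h(E) = (148 + E)/((2*E)) = (148 + E)*(1/(2*E)) = (148 + E)/(2*E))
(12639 + h(j)) + P(162, -94) = (12639 + (½)*(148 + 100)/100) + 3 = (12639 + (½)*(1/100)*248) + 3 = (12639 + 31/25) + 3 = 316006/25 + 3 = 316081/25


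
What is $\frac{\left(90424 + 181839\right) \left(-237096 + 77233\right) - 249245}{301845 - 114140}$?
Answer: $- \frac{43525029214}{187705} \approx -2.3188 \cdot 10^{5}$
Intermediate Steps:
$\frac{\left(90424 + 181839\right) \left(-237096 + 77233\right) - 249245}{301845 - 114140} = \frac{272263 \left(-159863\right) - 249245}{187705} = \left(-43524779969 - 249245\right) \frac{1}{187705} = \left(-43525029214\right) \frac{1}{187705} = - \frac{43525029214}{187705}$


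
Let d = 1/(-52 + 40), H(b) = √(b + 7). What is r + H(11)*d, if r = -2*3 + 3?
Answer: -3 - √2/4 ≈ -3.3536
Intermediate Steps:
H(b) = √(7 + b)
d = -1/12 (d = 1/(-12) = -1/12 ≈ -0.083333)
r = -3 (r = -6 + 3 = -3)
r + H(11)*d = -3 + √(7 + 11)*(-1/12) = -3 + √18*(-1/12) = -3 + (3*√2)*(-1/12) = -3 - √2/4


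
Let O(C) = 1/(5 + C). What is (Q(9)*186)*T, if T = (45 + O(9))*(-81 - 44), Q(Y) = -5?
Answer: 36676875/7 ≈ 5.2396e+6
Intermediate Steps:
T = -78875/14 (T = (45 + 1/(5 + 9))*(-81 - 44) = (45 + 1/14)*(-125) = (631/14)*(-125) = -78875/14 ≈ -5633.9)
(Q(9)*186)*T = -5*186*(-78875/14) = -930*(-78875/14) = 36676875/7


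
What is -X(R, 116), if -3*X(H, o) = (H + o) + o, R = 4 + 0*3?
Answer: 236/3 ≈ 78.667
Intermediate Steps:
R = 4 (R = 4 + 0 = 4)
X(H, o) = -2*o/3 - H/3 (X(H, o) = -((H + o) + o)/3 = -(H + 2*o)/3 = -2*o/3 - H/3)
-X(R, 116) = -(-⅔*116 - ⅓*4) = -(-232/3 - 4/3) = -1*(-236/3) = 236/3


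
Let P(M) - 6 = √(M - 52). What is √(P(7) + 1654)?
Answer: √(1660 + 3*I*√5) ≈ 40.743 + 0.08232*I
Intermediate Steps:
P(M) = 6 + √(-52 + M) (P(M) = 6 + √(M - 52) = 6 + √(-52 + M))
√(P(7) + 1654) = √((6 + √(-52 + 7)) + 1654) = √((6 + √(-45)) + 1654) = √((6 + 3*I*√5) + 1654) = √(1660 + 3*I*√5)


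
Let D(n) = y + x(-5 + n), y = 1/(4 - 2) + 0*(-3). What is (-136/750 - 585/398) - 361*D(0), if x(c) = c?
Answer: 121105093/74625 ≈ 1622.8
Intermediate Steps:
y = ½ (y = 1/2 + 0 = ½ + 0 = ½ ≈ 0.50000)
D(n) = -9/2 + n (D(n) = ½ + (-5 + n) = -9/2 + n)
(-136/750 - 585/398) - 361*D(0) = (-136/750 - 585/398) - 361*(-9/2 + 0) = (-136*1/750 - 585*1/398) - 361*(-9/2) = (-68/375 - 585/398) + 3249/2 = -246439/149250 + 3249/2 = 121105093/74625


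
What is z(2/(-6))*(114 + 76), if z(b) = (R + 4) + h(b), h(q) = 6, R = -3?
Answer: 1330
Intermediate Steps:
z(b) = 7 (z(b) = (-3 + 4) + 6 = 1 + 6 = 7)
z(2/(-6))*(114 + 76) = 7*(114 + 76) = 7*190 = 1330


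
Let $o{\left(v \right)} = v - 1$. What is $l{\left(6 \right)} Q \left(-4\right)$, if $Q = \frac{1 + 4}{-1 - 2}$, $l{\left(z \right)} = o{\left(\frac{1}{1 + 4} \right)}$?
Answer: $- \frac{16}{3} \approx -5.3333$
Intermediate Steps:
$o{\left(v \right)} = -1 + v$
$l{\left(z \right)} = - \frac{4}{5}$ ($l{\left(z \right)} = -1 + \frac{1}{1 + 4} = -1 + \frac{1}{5} = - \frac{4}{5}$)
$Q = - \frac{5}{3}$ ($Q = \frac{5}{-3} = 5 \left(- \frac{1}{3}\right) = - \frac{5}{3} \approx -1.6667$)
$l{\left(6 \right)} Q \left(-4\right) = \left(- \frac{4}{5}\right) \left(- \frac{5}{3}\right) \left(-4\right) = \frac{4}{3} \left(-4\right) = - \frac{16}{3}$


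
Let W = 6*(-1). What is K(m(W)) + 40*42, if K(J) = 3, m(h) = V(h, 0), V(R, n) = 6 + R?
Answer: 1683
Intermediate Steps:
W = -6
m(h) = 6 + h
K(m(W)) + 40*42 = 3 + 40*42 = 3 + 1680 = 1683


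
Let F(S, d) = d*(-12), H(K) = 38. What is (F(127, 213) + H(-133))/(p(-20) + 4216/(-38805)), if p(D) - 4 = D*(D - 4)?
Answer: -48855495/9388702 ≈ -5.2036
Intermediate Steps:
p(D) = 4 + D*(-4 + D) (p(D) = 4 + D*(D - 4) = 4 + D*(-4 + D))
F(S, d) = -12*d
(F(127, 213) + H(-133))/(p(-20) + 4216/(-38805)) = (-12*213 + 38)/((4 + (-20)² - 4*(-20)) + 4216/(-38805)) = (-2556 + 38)/((4 + 400 + 80) + 4216*(-1/38805)) = -2518/(484 - 4216/38805) = -2518/18777404/38805 = -2518*38805/18777404 = -48855495/9388702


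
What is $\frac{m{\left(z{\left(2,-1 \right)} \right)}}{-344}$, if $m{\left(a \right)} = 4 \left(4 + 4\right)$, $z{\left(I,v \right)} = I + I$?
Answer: $- \frac{4}{43} \approx -0.093023$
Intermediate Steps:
$z{\left(I,v \right)} = 2 I$
$m{\left(a \right)} = 32$ ($m{\left(a \right)} = 4 \cdot 8 = 32$)
$\frac{m{\left(z{\left(2,-1 \right)} \right)}}{-344} = \frac{32}{-344} = 32 \left(- \frac{1}{344}\right) = - \frac{4}{43}$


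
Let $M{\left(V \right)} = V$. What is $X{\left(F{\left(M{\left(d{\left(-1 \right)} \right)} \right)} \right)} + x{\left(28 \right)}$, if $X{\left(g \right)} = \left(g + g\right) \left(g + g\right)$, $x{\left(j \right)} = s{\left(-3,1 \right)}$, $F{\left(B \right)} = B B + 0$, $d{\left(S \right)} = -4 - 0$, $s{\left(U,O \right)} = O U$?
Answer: $1021$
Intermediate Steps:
$d{\left(S \right)} = -4$ ($d{\left(S \right)} = -4 + 0 = -4$)
$F{\left(B \right)} = B^{2}$ ($F{\left(B \right)} = B^{2} + 0 = B^{2}$)
$x{\left(j \right)} = -3$ ($x{\left(j \right)} = 1 \left(-3\right) = -3$)
$X{\left(g \right)} = 4 g^{2}$ ($X{\left(g \right)} = 2 g 2 g = 4 g^{2}$)
$X{\left(F{\left(M{\left(d{\left(-1 \right)} \right)} \right)} \right)} + x{\left(28 \right)} = 4 \left(\left(-4\right)^{2}\right)^{2} - 3 = 4 \cdot 16^{2} - 3 = 4 \cdot 256 - 3 = 1024 - 3 = 1021$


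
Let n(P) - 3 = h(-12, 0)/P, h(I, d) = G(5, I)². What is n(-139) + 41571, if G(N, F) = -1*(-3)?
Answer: 5778777/139 ≈ 41574.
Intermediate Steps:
G(N, F) = 3
h(I, d) = 9 (h(I, d) = 3² = 9)
n(P) = 3 + 9/P
n(-139) + 41571 = (3 + 9/(-139)) + 41571 = (3 + 9*(-1/139)) + 41571 = (3 - 9/139) + 41571 = 408/139 + 41571 = 5778777/139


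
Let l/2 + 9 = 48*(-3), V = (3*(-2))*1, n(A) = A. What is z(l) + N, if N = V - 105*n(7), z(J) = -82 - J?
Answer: -517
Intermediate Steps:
V = -6 (V = -6*1 = -6)
l = -306 (l = -18 + 2*(48*(-3)) = -18 + 2*(-144) = -18 - 288 = -306)
N = -741 (N = -6 - 105*7 = -6 - 735 = -741)
z(l) + N = (-82 - 1*(-306)) - 741 = (-82 + 306) - 741 = 224 - 741 = -517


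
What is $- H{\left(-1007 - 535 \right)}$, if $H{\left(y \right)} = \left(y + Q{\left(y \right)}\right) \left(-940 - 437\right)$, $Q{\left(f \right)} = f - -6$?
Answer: $-4238406$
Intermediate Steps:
$Q{\left(f \right)} = 6 + f$ ($Q{\left(f \right)} = f + 6 = 6 + f$)
$H{\left(y \right)} = -8262 - 2754 y$ ($H{\left(y \right)} = \left(y + \left(6 + y\right)\right) \left(-940 - 437\right) = \left(6 + 2 y\right) \left(-1377\right) = -8262 - 2754 y$)
$- H{\left(-1007 - 535 \right)} = - (-8262 - 2754 \left(-1007 - 535\right)) = - (-8262 - -4246668) = - (-8262 + 4246668) = \left(-1\right) 4238406 = -4238406$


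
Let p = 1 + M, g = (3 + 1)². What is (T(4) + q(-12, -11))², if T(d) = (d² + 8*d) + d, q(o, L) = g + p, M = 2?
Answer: 5041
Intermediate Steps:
g = 16 (g = 4² = 16)
p = 3 (p = 1 + 2 = 3)
q(o, L) = 19 (q(o, L) = 16 + 3 = 19)
T(d) = d² + 9*d
(T(4) + q(-12, -11))² = (4*(9 + 4) + 19)² = (4*13 + 19)² = (52 + 19)² = 71² = 5041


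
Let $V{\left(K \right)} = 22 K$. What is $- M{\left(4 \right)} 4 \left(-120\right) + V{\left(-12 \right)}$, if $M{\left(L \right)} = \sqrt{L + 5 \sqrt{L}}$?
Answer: $-264 + 480 \sqrt{14} \approx 1532.0$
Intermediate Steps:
$- M{\left(4 \right)} 4 \left(-120\right) + V{\left(-12 \right)} = - \sqrt{4 + 5 \sqrt{4}} \cdot 4 \left(-120\right) + 22 \left(-12\right) = - \sqrt{4 + 5 \cdot 2} \cdot 4 \left(-120\right) - 264 = - \sqrt{4 + 10} \cdot 4 \left(-120\right) - 264 = - \sqrt{14} \cdot 4 \left(-120\right) - 264 = - 4 \sqrt{14} \left(-120\right) - 264 = 480 \sqrt{14} - 264 = -264 + 480 \sqrt{14}$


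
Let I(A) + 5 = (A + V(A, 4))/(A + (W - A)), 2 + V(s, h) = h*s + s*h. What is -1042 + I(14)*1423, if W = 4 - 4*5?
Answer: -76741/4 ≈ -19185.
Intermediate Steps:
V(s, h) = -2 + 2*h*s (V(s, h) = -2 + (h*s + s*h) = -2 + (h*s + h*s) = -2 + 2*h*s)
W = -16 (W = 4 - 20 = -16)
I(A) = -39/8 - 9*A/16 (I(A) = -5 + (A + (-2 + 2*4*A))/(A + (-16 - A)) = -5 + (A + (-2 + 8*A))/(-16) = -5 + (-2 + 9*A)*(-1/16) = -5 + (1/8 - 9*A/16) = -39/8 - 9*A/16)
-1042 + I(14)*1423 = -1042 + (-39/8 - 9/16*14)*1423 = -1042 + (-39/8 - 63/8)*1423 = -1042 - 51/4*1423 = -1042 - 72573/4 = -76741/4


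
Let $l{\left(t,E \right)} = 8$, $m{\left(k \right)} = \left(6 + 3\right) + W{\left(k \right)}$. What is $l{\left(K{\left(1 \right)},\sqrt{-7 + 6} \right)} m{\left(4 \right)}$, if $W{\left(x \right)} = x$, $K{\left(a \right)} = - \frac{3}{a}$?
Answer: $104$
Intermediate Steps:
$m{\left(k \right)} = 9 + k$ ($m{\left(k \right)} = \left(6 + 3\right) + k = 9 + k$)
$l{\left(K{\left(1 \right)},\sqrt{-7 + 6} \right)} m{\left(4 \right)} = 8 \left(9 + 4\right) = 8 \cdot 13 = 104$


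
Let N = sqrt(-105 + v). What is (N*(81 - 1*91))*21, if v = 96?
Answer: -630*I ≈ -630.0*I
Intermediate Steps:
N = 3*I (N = sqrt(-105 + 96) = sqrt(-9) = 3*I ≈ 3.0*I)
(N*(81 - 1*91))*21 = ((3*I)*(81 - 1*91))*21 = ((3*I)*(81 - 91))*21 = ((3*I)*(-10))*21 = -30*I*21 = -630*I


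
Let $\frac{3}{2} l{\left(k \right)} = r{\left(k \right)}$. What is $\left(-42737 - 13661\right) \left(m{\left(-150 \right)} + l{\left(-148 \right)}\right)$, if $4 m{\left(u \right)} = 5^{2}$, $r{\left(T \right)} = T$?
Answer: $\frac{31272691}{6} \approx 5.2121 \cdot 10^{6}$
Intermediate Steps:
$m{\left(u \right)} = \frac{25}{4}$ ($m{\left(u \right)} = \frac{5^{2}}{4} = \frac{1}{4} \cdot 25 = \frac{25}{4}$)
$l{\left(k \right)} = \frac{2 k}{3}$
$\left(-42737 - 13661\right) \left(m{\left(-150 \right)} + l{\left(-148 \right)}\right) = \left(-42737 - 13661\right) \left(\frac{25}{4} + \frac{2}{3} \left(-148\right)\right) = - 56398 \left(\frac{25}{4} - \frac{296}{3}\right) = \left(-56398\right) \left(- \frac{1109}{12}\right) = \frac{31272691}{6}$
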